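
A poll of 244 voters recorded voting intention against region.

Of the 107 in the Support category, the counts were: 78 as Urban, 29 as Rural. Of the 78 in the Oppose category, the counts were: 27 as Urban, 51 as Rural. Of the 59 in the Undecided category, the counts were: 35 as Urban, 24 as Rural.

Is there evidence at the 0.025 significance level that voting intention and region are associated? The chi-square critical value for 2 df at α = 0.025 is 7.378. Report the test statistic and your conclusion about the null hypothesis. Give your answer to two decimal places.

Row totals: 107, 78, 59. Column totals: 140, 104. Grand total N = 244.
Expected counts (row total × column total / N):
  Support, Urban: 107×140/244 = 61.393
  Support, Rural: 107×104/244 = 45.607
  Oppose, Urban: 78×140/244 = 44.754
  Oppose, Rural: 78×104/244 = 33.246
  Undecided, Urban: 59×140/244 = 33.852
  Undecided, Rural: 59×104/244 = 25.148
Contributions (O − E)²/E:
  (78 − 61.393)²/61.393 = 4.4922
  (29 − 45.607)²/45.607 = 6.0472
  (27 − 44.754)²/44.754 = 7.0430
  (51 − 33.246)²/33.246 = 9.4810
  (35 − 33.852)²/33.852 = 0.0389
  (24 − 25.148)²/25.148 = 0.0524
χ² = 4.4922 + 6.0472 + 7.0430 + 9.4810 + 0.0389 + 0.0524 = 27.15
df = (3−1)(2−1) = 2. Since 27.15 > 7.378, reject the null hypothesis of independence at α = 0.025.

27.15; reject H₀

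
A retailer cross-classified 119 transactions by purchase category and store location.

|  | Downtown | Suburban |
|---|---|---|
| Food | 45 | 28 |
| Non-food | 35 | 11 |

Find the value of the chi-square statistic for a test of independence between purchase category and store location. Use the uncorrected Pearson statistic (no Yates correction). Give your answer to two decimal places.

2.67

Row totals: 73, 46. Column totals: 80, 39. Grand total N = 119.
Expected counts (row total × column total / N):
  Food, Downtown: 73×80/119 = 49.076
  Food, Suburban: 73×39/119 = 23.924
  Non-food, Downtown: 46×80/119 = 30.924
  Non-food, Suburban: 46×39/119 = 15.076
Contributions (O − E)²/E:
  (45 − 49.076)²/49.076 = 0.3385
  (28 − 23.924)²/23.924 = 0.6944
  (35 − 30.924)²/30.924 = 0.5372
  (11 − 15.076)²/15.076 = 1.1020
χ² = 0.3385 + 0.6944 + 0.5372 + 1.1020 = 2.67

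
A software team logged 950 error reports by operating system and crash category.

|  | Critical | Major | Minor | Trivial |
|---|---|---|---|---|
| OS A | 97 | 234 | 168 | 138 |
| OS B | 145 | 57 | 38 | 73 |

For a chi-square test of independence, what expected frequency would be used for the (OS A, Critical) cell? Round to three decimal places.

Row total (OS A) = 637; column total (Critical) = 242; grand total N = 950.
Expected count = (row total × column total) / N = 637 × 242 / 950 = 162.267.

162.267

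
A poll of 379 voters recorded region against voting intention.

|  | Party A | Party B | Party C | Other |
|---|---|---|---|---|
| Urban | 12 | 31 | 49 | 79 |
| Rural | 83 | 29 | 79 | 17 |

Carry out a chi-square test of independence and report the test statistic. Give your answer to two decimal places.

Row totals: 171, 208. Column totals: 95, 60, 128, 96. Grand total N = 379.
Expected counts (row total × column total / N):
  Urban, Party A: 171×95/379 = 42.863
  Urban, Party B: 171×60/379 = 27.071
  Urban, Party C: 171×128/379 = 57.752
  Urban, Other: 171×96/379 = 43.314
  Rural, Party A: 208×95/379 = 52.137
  Rural, Party B: 208×60/379 = 32.929
  Rural, Party C: 208×128/379 = 70.248
  Rural, Other: 208×96/379 = 52.686
Contributions (O − E)²/E:
  (12 − 42.863)²/42.863 = 22.2225
  (31 − 27.071)²/27.071 = 0.5702
  (49 − 57.752)²/57.752 = 1.3263
  (79 − 43.314)²/43.314 = 29.4014
  (83 − 52.137)²/52.137 = 18.2697
  (29 − 32.929)²/32.929 = 0.4688
  (79 − 70.248)²/70.248 = 1.0904
  (17 − 52.686)²/52.686 = 24.1713
χ² = 22.2225 + 0.5702 + 1.3263 + 29.4014 + 18.2697 + 0.4688 + 1.0904 + 24.1713 = 97.52

97.52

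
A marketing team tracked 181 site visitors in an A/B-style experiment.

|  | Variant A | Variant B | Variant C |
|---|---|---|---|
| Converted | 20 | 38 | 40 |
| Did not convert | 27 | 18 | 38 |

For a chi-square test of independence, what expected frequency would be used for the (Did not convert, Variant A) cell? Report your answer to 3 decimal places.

Row total (Did not convert) = 83; column total (Variant A) = 47; grand total N = 181.
Expected count = (row total × column total) / N = 83 × 47 / 181 = 21.552.

21.552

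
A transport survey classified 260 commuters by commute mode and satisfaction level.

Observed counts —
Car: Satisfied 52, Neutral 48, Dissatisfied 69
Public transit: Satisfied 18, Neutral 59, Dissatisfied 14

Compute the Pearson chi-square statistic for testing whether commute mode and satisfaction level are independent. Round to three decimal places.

33.726

Row totals: 169, 91. Column totals: 70, 107, 83. Grand total N = 260.
Expected counts (row total × column total / N):
  Car, Satisfied: 169×70/260 = 45.5000
  Car, Neutral: 169×107/260 = 69.5500
  Car, Dissatisfied: 169×83/260 = 53.9500
  Public transit, Satisfied: 91×70/260 = 24.5000
  Public transit, Neutral: 91×107/260 = 37.4500
  Public transit, Dissatisfied: 91×83/260 = 29.0500
Contributions (O − E)²/E:
  (52 − 45.5000)²/45.5000 = 0.9286
  (48 − 69.5500)²/69.5500 = 6.6772
  (69 − 53.9500)²/53.9500 = 4.1984
  (18 − 24.5000)²/24.5000 = 1.7245
  (59 − 37.4500)²/37.4500 = 12.4006
  (14 − 29.0500)²/29.0500 = 7.7970
χ² = 0.9286 + 6.6772 + 4.1984 + 1.7245 + 12.4006 + 7.7970 = 33.726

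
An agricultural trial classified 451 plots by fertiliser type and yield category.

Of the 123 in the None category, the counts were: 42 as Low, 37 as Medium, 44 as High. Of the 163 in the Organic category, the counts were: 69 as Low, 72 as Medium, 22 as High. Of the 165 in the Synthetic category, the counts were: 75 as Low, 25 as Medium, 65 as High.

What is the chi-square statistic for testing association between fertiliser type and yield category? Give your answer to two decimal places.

47.07

Row totals: 123, 163, 165. Column totals: 186, 134, 131. Grand total N = 451.
Expected counts (row total × column total / N):
  None, Low: 123×186/451 = 50.727
  None, Medium: 123×134/451 = 36.545
  None, High: 123×131/451 = 35.727
  Organic, Low: 163×186/451 = 67.224
  Organic, Medium: 163×134/451 = 48.430
  Organic, High: 163×131/451 = 47.346
  Synthetic, Low: 165×186/451 = 68.049
  Synthetic, Medium: 165×134/451 = 49.024
  Synthetic, High: 165×131/451 = 47.927
Contributions (O − E)²/E:
  (42 − 50.727)²/50.727 = 1.5014
  (37 − 36.545)²/36.545 = 0.0057
  (44 − 35.727)²/35.727 = 1.9157
  (69 − 67.224)²/67.224 = 0.0469
  (72 − 48.430)²/48.430 = 11.4711
  (22 − 47.346)²/47.346 = 13.5686
  (75 − 68.049)²/68.049 = 0.7100
  (25 − 49.024)²/49.024 = 11.7729
  (65 − 47.927)²/47.927 = 6.0819
χ² = 1.5014 + 0.0057 + 1.9157 + 0.0469 + 11.4711 + 13.5686 + 0.7100 + 11.7729 + 6.0819 = 47.07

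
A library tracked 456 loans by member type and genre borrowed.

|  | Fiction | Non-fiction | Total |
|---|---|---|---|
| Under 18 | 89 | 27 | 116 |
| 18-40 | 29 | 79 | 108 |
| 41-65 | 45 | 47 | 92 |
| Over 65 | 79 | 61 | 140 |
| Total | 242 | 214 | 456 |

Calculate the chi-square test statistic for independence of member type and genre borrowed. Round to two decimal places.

57.14

Grand total N = 456.
Expected counts (row total × column total / N):
  Under 18, Fiction: 116×242/456 = 61.561
  Under 18, Non-fiction: 116×214/456 = 54.439
  18-40, Fiction: 108×242/456 = 57.316
  18-40, Non-fiction: 108×214/456 = 50.684
  41-65, Fiction: 92×242/456 = 48.825
  41-65, Non-fiction: 92×214/456 = 43.175
  Over 65, Fiction: 140×242/456 = 74.298
  Over 65, Non-fiction: 140×214/456 = 65.702
Contributions (O − E)²/E:
  (89 − 61.561)²/61.561 = 12.2301
  (27 − 54.439)²/54.439 = 13.8301
  (29 − 57.316)²/57.316 = 13.9890
  (79 − 50.684)²/50.684 = 15.8195
  (45 − 48.825)²/48.825 = 0.2997
  (47 − 43.175)²/43.175 = 0.3389
  (79 − 74.298)²/74.298 = 0.2976
  (61 − 65.702)²/65.702 = 0.3365
χ² = 12.2301 + 13.8301 + 13.9890 + 15.8195 + 0.2997 + 0.3389 + 0.2976 + 0.3365 = 57.14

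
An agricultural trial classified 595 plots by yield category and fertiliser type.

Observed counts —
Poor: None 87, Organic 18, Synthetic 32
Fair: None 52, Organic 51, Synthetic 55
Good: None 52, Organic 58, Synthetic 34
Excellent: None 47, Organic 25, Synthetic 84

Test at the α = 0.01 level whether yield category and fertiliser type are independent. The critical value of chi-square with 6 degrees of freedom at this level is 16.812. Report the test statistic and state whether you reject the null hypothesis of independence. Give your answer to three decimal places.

80.920; reject H₀

Row totals: 137, 158, 144, 156. Column totals: 238, 152, 205. Grand total N = 595.
Expected counts (row total × column total / N):
  Poor, None: 137×238/595 = 54.8000
  Poor, Organic: 137×152/595 = 34.9983
  Poor, Synthetic: 137×205/595 = 47.2017
  Fair, None: 158×238/595 = 63.2000
  Fair, Organic: 158×152/595 = 40.3630
  Fair, Synthetic: 158×205/595 = 54.4370
  Good, None: 144×238/595 = 57.6000
  Good, Organic: 144×152/595 = 36.7866
  Good, Synthetic: 144×205/595 = 49.6134
  Excellent, None: 156×238/595 = 62.4000
  Excellent, Organic: 156×152/595 = 39.8521
  Excellent, Synthetic: 156×205/595 = 53.7479
Contributions (O − E)²/E:
  (87 − 54.8000)²/54.8000 = 18.9204
  (18 − 34.9983)²/34.9983 = 8.2559
  (32 − 47.2017)²/47.2017 = 4.8958
  (52 − 63.2000)²/63.2000 = 1.9848
  (51 − 40.3630)²/40.3630 = 2.8032
  (55 − 54.4370)²/54.4370 = 0.0058
  (52 − 57.6000)²/57.6000 = 0.5444
  (58 − 36.7866)²/36.7866 = 12.2329
  (34 − 49.6134)²/49.6134 = 4.9136
  (47 − 62.4000)²/62.4000 = 3.8006
  (25 − 39.8521)²/39.8521 = 5.5351
  (84 − 53.7479)²/53.7479 = 17.0274
χ² = 18.9204 + 8.2559 + 4.8958 + 1.9848 + 2.8032 + 0.0058 + 0.5444 + 12.2329 + 4.9136 + 3.8006 + 5.5351 + 17.0274 = 80.920
df = (4−1)(3−1) = 6. Since 80.920 > 16.812, reject the null hypothesis of independence at α = 0.01.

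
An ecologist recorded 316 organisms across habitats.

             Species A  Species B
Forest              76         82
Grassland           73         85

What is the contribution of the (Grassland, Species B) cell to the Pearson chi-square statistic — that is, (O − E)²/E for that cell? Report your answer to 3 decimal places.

0.027

Row total (Grassland) = 158; column total (Species B) = 167; N = 316.
Expected count E = 158 × 167 / 316 = 83.5000.
Contribution = (O − E)²/E = (85 − 83.5000)² / 83.5000 = 0.027.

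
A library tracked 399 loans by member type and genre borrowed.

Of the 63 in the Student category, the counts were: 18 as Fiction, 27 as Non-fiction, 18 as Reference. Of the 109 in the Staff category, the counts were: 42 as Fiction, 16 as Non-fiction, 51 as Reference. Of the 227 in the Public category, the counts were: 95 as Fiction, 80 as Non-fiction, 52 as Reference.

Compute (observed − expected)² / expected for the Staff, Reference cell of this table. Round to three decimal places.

9.742

Row total (Staff) = 109; column total (Reference) = 121; N = 399.
Expected count E = 109 × 121 / 399 = 33.0551.
Contribution = (O − E)²/E = (51 − 33.0551)² / 33.0551 = 9.742.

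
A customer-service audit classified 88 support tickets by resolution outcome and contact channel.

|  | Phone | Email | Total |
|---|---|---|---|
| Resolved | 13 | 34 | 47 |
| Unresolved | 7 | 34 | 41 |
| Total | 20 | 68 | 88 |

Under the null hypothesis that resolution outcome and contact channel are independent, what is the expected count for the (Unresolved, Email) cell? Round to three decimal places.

Row total (Unresolved) = 41; column total (Email) = 68; grand total N = 88.
Expected count = (row total × column total) / N = 41 × 68 / 88 = 31.682.

31.682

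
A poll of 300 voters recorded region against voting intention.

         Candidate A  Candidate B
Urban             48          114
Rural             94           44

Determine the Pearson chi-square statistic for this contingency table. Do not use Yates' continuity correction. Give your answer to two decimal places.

44.28

Row totals: 162, 138. Column totals: 142, 158. Grand total N = 300.
Expected counts (row total × column total / N):
  Urban, Candidate A: 162×142/300 = 76.680
  Urban, Candidate B: 162×158/300 = 85.320
  Rural, Candidate A: 138×142/300 = 65.320
  Rural, Candidate B: 138×158/300 = 72.680
Contributions (O − E)²/E:
  (48 − 76.680)²/76.680 = 10.7269
  (114 − 85.320)²/85.320 = 9.6407
  (94 − 65.320)²/65.320 = 12.5925
  (44 − 72.680)²/72.680 = 11.3173
χ² = 10.7269 + 9.6407 + 12.5925 + 11.3173 = 44.28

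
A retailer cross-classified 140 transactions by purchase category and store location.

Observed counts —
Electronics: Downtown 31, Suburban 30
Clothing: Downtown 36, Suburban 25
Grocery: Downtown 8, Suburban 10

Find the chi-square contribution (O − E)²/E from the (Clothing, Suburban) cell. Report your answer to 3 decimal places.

Row total (Clothing) = 61; column total (Suburban) = 65; N = 140.
Expected count E = 61 × 65 / 140 = 28.3214.
Contribution = (O − E)²/E = (25 − 28.3214)² / 28.3214 = 0.390.

0.390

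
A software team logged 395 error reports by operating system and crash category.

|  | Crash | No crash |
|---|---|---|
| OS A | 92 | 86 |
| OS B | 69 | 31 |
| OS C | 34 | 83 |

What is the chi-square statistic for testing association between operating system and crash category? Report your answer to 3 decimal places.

35.106

Row totals: 178, 100, 117. Column totals: 195, 200. Grand total N = 395.
Expected counts (row total × column total / N):
  OS A, Crash: 178×195/395 = 87.8734
  OS A, No crash: 178×200/395 = 90.1266
  OS B, Crash: 100×195/395 = 49.3671
  OS B, No crash: 100×200/395 = 50.6329
  OS C, Crash: 117×195/395 = 57.7595
  OS C, No crash: 117×200/395 = 59.2405
Contributions (O − E)²/E:
  (92 − 87.8734)²/87.8734 = 0.1938
  (86 − 90.1266)²/90.1266 = 0.1889
  (69 − 49.3671)²/49.3671 = 7.8078
  (31 − 50.6329)²/50.6329 = 7.6127
  (34 − 57.7595)²/57.7595 = 9.7735
  (83 − 59.2405)²/59.2405 = 9.5292
χ² = 0.1938 + 0.1889 + 7.8078 + 7.6127 + 9.7735 + 9.5292 = 35.106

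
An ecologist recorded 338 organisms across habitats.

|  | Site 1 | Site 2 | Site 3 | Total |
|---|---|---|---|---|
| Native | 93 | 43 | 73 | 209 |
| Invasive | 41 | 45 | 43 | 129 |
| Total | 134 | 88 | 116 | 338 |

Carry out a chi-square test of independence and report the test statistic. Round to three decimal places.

9.585

Grand total N = 338.
Expected counts (row total × column total / N):
  Native, Site 1: 209×134/338 = 82.8580
  Native, Site 2: 209×88/338 = 54.4142
  Native, Site 3: 209×116/338 = 71.7278
  Invasive, Site 1: 129×134/338 = 51.1420
  Invasive, Site 2: 129×88/338 = 33.5858
  Invasive, Site 3: 129×116/338 = 44.2722
Contributions (O − E)²/E:
  (93 − 82.8580)²/82.8580 = 1.2414
  (43 − 54.4142)²/54.4142 = 2.3943
  (73 − 71.7278)²/71.7278 = 0.0226
  (41 − 51.1420)²/51.1420 = 2.0113
  (45 − 33.5858)²/33.5858 = 3.8791
  (43 − 44.2722)²/44.2722 = 0.0366
χ² = 1.2414 + 2.3943 + 0.0226 + 2.0113 + 3.8791 + 0.0366 = 9.585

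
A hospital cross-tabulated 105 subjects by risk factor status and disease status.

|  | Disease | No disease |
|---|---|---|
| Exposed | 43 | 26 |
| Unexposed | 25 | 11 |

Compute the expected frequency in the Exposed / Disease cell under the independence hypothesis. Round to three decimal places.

Row total (Exposed) = 69; column total (Disease) = 68; grand total N = 105.
Expected count = (row total × column total) / N = 69 × 68 / 105 = 44.686.

44.686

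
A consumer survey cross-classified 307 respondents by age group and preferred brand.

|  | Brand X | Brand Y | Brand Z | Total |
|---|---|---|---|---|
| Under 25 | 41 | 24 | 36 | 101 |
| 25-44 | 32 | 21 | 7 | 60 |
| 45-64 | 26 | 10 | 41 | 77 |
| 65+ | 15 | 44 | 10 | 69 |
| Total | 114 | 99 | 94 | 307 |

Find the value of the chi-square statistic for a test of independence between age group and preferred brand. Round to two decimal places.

68.33

Grand total N = 307.
Expected counts (row total × column total / N):
  Under 25, Brand X: 101×114/307 = 37.504886
  Under 25, Brand Y: 101×99/307 = 32.570033
  Under 25, Brand Z: 101×94/307 = 30.925081
  25-44, Brand X: 60×114/307 = 22.280130
  25-44, Brand Y: 60×99/307 = 19.348534
  25-44, Brand Z: 60×94/307 = 18.371336
  45-64, Brand X: 77×114/307 = 28.592834
  45-64, Brand Y: 77×99/307 = 24.830619
  45-64, Brand Z: 77×94/307 = 23.576547
  65+, Brand X: 69×114/307 = 25.622150
  65+, Brand Y: 69×99/307 = 22.250814
  65+, Brand Z: 69×94/307 = 21.127036
Contributions (O − E)²/E:
  (41 − 37.504886)²/37.504886 = 0.3257
  (24 − 32.570033)²/32.570033 = 2.2550
  (36 − 30.925081)²/30.925081 = 0.8328
  (32 − 22.280130)²/22.280130 = 4.2404
  (21 − 19.348534)²/19.348534 = 0.1410
  (7 − 18.371336)²/18.371336 = 7.0385
  (26 − 28.592834)²/28.592834 = 0.2351
  (10 − 24.830619)²/24.830619 = 8.8579
  (41 − 23.576547)²/23.576547 = 12.8762
  (15 − 25.622150)²/25.622150 = 4.4036
  (44 − 22.250814)²/22.250814 = 21.2589
  (10 − 21.127036)²/21.127036 = 5.8603
χ² = 0.3257 + 2.2550 + 0.8328 + 4.2404 + 0.1410 + 7.0385 + 0.2351 + 8.8579 + 12.8762 + 4.4036 + 21.2589 + 5.8603 = 68.33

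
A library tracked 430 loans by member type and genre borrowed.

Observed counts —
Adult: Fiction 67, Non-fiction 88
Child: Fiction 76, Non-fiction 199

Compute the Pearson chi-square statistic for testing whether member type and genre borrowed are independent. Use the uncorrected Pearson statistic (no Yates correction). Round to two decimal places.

Row totals: 155, 275. Column totals: 143, 287. Grand total N = 430.
Expected counts (row total × column total / N):
  Adult, Fiction: 155×143/430 = 51.547
  Adult, Non-fiction: 155×287/430 = 103.453
  Child, Fiction: 275×143/430 = 91.453
  Child, Non-fiction: 275×287/430 = 183.547
Contributions (O − E)²/E:
  (67 − 51.547)²/51.547 = 4.6326
  (88 − 103.453)²/103.453 = 2.3082
  (76 − 91.453)²/91.453 = 2.6111
  (199 − 183.547)²/183.547 = 1.3010
χ² = 4.6326 + 2.3082 + 2.6111 + 1.3010 = 10.85

10.85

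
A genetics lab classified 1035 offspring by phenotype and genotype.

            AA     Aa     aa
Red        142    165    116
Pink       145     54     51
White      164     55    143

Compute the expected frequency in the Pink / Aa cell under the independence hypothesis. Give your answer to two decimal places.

66.18

Row total (Pink) = 250; column total (Aa) = 274; grand total N = 1035.
Expected count = (row total × column total) / N = 250 × 274 / 1035 = 66.18.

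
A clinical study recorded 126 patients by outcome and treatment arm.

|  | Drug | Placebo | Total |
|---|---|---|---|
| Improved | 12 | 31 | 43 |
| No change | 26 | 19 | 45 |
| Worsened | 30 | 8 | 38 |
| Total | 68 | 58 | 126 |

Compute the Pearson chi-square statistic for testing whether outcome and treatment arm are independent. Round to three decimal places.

21.563

Grand total N = 126.
Expected counts (row total × column total / N):
  Improved, Drug: 43×68/126 = 23.2063
  Improved, Placebo: 43×58/126 = 19.7937
  No change, Drug: 45×68/126 = 24.2857
  No change, Placebo: 45×58/126 = 20.7143
  Worsened, Drug: 38×68/126 = 20.5079
  Worsened, Placebo: 38×58/126 = 17.4921
Contributions (O − E)²/E:
  (12 − 23.2063)²/23.2063 = 5.4115
  (31 − 19.7937)²/19.7937 = 6.3445
  (26 − 24.2857)²/24.2857 = 0.1210
  (19 − 20.7143)²/20.7143 = 0.1419
  (30 − 20.5079)²/20.5079 = 4.3934
  (8 − 17.4921)²/17.4921 = 5.1509
χ² = 5.4115 + 6.3445 + 0.1210 + 0.1419 + 4.3934 + 5.1509 = 21.563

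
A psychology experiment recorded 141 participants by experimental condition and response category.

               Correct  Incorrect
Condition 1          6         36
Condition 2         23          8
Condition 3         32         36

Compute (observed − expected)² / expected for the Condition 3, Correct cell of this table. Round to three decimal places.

Row total (Condition 3) = 68; column total (Correct) = 61; N = 141.
Expected count E = 68 × 61 / 141 = 29.418440.
Contribution = (O − E)²/E = (32 − 29.418440)² / 29.418440 = 0.227.

0.227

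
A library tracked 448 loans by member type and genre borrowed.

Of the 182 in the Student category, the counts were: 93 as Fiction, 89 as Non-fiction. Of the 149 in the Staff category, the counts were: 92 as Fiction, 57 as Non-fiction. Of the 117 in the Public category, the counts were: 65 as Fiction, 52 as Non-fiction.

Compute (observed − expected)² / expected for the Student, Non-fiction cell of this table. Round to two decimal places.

0.91

Row total (Student) = 182; column total (Non-fiction) = 198; N = 448.
Expected count E = 182 × 198 / 448 = 80.438.
Contribution = (O − E)²/E = (89 − 80.438)² / 80.438 = 0.91.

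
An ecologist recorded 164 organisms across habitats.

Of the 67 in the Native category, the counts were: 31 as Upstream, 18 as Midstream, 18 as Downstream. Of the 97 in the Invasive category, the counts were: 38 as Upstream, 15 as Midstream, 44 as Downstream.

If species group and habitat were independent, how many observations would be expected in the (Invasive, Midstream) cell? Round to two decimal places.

Row total (Invasive) = 97; column total (Midstream) = 33; grand total N = 164.
Expected count = (row total × column total) / N = 97 × 33 / 164 = 19.52.

19.52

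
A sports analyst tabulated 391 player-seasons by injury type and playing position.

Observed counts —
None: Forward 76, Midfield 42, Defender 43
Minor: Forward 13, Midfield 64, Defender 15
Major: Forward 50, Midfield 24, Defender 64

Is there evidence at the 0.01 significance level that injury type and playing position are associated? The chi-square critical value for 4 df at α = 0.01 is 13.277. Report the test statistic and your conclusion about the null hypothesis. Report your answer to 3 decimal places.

85.229; reject H₀

Row totals: 161, 92, 138. Column totals: 139, 130, 122. Grand total N = 391.
Expected counts (row total × column total / N):
  None, Forward: 161×139/391 = 57.2353
  None, Midfield: 161×130/391 = 53.5294
  None, Defender: 161×122/391 = 50.2353
  Minor, Forward: 92×139/391 = 32.7059
  Minor, Midfield: 92×130/391 = 30.5882
  Minor, Defender: 92×122/391 = 28.7059
  Major, Forward: 138×139/391 = 49.0588
  Major, Midfield: 138×130/391 = 45.8824
  Major, Defender: 138×122/391 = 43.0588
Contributions (O − E)²/E:
  (76 − 57.2353)²/57.2353 = 6.1520
  (42 − 53.5294)²/53.5294 = 2.4833
  (43 − 50.2353)²/50.2353 = 1.0421
  (13 − 32.7059)²/32.7059 = 11.8732
  (64 − 30.5882)²/30.5882 = 36.4960
  (15 − 28.7059)²/28.7059 = 6.5440
  (50 − 49.0588)²/49.0588 = 0.0181
  (24 − 45.8824)²/45.8824 = 10.4362
  (64 − 43.0588)²/43.0588 = 10.1845
χ² = 6.1520 + 2.4833 + 1.0421 + 11.8732 + 36.4960 + 6.5440 + 0.0181 + 10.4362 + 10.1845 = 85.229
df = (3−1)(3−1) = 4. Since 85.229 > 13.277, reject the null hypothesis of independence at α = 0.01.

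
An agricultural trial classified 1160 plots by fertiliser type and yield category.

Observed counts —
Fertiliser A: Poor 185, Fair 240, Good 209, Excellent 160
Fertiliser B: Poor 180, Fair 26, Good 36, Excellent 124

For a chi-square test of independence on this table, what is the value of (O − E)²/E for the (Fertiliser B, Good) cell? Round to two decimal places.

22.07

Row total (Fertiliser B) = 366; column total (Good) = 245; N = 1160.
Expected count E = 366 × 245 / 1160 = 77.3017.
Contribution = (O − E)²/E = (36 − 77.3017)² / 77.3017 = 22.07.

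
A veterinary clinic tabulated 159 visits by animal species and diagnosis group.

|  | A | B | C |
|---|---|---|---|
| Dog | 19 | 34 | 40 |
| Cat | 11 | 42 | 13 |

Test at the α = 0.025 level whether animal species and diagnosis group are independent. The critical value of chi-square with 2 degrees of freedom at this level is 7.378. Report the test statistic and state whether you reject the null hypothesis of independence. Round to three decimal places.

12.506; reject H₀

Row totals: 93, 66. Column totals: 30, 76, 53. Grand total N = 159.
Expected counts (row total × column total / N):
  Dog, A: 93×30/159 = 17.5472
  Dog, B: 93×76/159 = 44.4528
  Dog, C: 93×53/159 = 31.0000
  Cat, A: 66×30/159 = 12.4528
  Cat, B: 66×76/159 = 31.5472
  Cat, C: 66×53/159 = 22.0000
Contributions (O − E)²/E:
  (19 − 17.5472)²/17.5472 = 0.1203
  (34 − 44.4528)²/44.4528 = 2.4579
  (40 − 31.0000)²/31.0000 = 2.6129
  (11 − 12.4528)²/12.4528 = 0.1695
  (42 − 31.5472)²/31.5472 = 3.4634
  (13 − 22.0000)²/22.0000 = 3.6818
χ² = 0.1203 + 2.4579 + 2.6129 + 0.1695 + 3.4634 + 3.6818 = 12.506
df = (2−1)(3−1) = 2. Since 12.506 > 7.378, reject the null hypothesis of independence at α = 0.025.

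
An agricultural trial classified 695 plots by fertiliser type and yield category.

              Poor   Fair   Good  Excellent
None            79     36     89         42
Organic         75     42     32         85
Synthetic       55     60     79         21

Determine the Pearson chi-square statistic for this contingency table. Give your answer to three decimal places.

Row totals: 246, 234, 215. Column totals: 209, 138, 200, 148. Grand total N = 695.
Expected counts (row total × column total / N):
  None, Poor: 246×209/695 = 73.9770
  None, Fair: 246×138/695 = 48.8460
  None, Good: 246×200/695 = 70.7914
  None, Excellent: 246×148/695 = 52.3856
  Organic, Poor: 234×209/695 = 70.3683
  Organic, Fair: 234×138/695 = 46.4633
  Organic, Good: 234×200/695 = 67.3381
  Organic, Excellent: 234×148/695 = 49.8302
  Synthetic, Poor: 215×209/695 = 64.6547
  Synthetic, Fair: 215×138/695 = 42.6906
  Synthetic, Good: 215×200/695 = 61.8705
  Synthetic, Excellent: 215×148/695 = 45.7842
Contributions (O − E)²/E:
  (79 − 73.9770)²/73.9770 = 0.3411
  (36 − 48.8460)²/48.8460 = 3.3784
  (89 − 70.7914)²/70.7914 = 4.6835
  (42 − 52.3856)²/52.3856 = 2.0590
  (75 − 70.3683)²/70.3683 = 0.3049
  (42 − 46.4633)²/46.4633 = 0.4287
  (32 − 67.3381)²/67.3381 = 18.5449
  (85 − 49.8302)²/49.8302 = 24.8226
  (55 − 64.6547)²/64.6547 = 1.4417
  (60 − 42.6906)²/42.6906 = 7.0183
  (79 − 61.8705)²/61.8705 = 4.7425
  (21 − 45.7842)²/45.7842 = 13.4163
χ² = 0.3411 + 3.3784 + 4.6835 + 2.0590 + 0.3049 + 0.4287 + 18.5449 + 24.8226 + 1.4417 + 7.0183 + 4.7425 + 13.4163 = 81.182

81.182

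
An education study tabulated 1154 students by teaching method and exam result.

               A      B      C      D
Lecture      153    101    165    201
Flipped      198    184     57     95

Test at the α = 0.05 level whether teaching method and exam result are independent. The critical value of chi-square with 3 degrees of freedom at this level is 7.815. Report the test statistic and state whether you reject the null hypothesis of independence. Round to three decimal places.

114.669; reject H₀

Row totals: 620, 534. Column totals: 351, 285, 222, 296. Grand total N = 1154.
Expected counts (row total × column total / N):
  Lecture, A: 620×351/1154 = 188.5789
  Lecture, B: 620×285/1154 = 153.1196
  Lecture, C: 620×222/1154 = 119.2721
  Lecture, D: 620×296/1154 = 159.0295
  Flipped, A: 534×351/1154 = 162.4211
  Flipped, B: 534×285/1154 = 131.8804
  Flipped, C: 534×222/1154 = 102.7279
  Flipped, D: 534×296/1154 = 136.9705
Contributions (O − E)²/E:
  (153 − 188.5789)²/188.5789 = 6.7126
  (101 − 153.1196)²/153.1196 = 17.7407
  (165 − 119.2721)²/119.2721 = 17.5317
  (201 − 159.0295)²/159.0295 = 11.0767
  (198 − 162.4211)²/162.4211 = 7.7937
  (184 − 131.8804)²/131.8804 = 20.5979
  (57 − 102.7279)²/102.7279 = 20.3551
  (95 − 136.9705)²/136.9705 = 12.8606
χ² = 6.7126 + 17.7407 + 17.5317 + 11.0767 + 7.7937 + 20.5979 + 20.3551 + 12.8606 = 114.669
df = (2−1)(4−1) = 3. Since 114.669 > 7.815, reject the null hypothesis of independence at α = 0.05.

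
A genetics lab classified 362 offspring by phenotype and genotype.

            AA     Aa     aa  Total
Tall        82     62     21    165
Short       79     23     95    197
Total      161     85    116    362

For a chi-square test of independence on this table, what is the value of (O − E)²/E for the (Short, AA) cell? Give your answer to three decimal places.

Row total (Short) = 197; column total (AA) = 161; N = 362.
Expected count E = 197 × 161 / 362 = 87.6160.
Contribution = (O − E)²/E = (79 − 87.6160)² / 87.6160 = 0.847.

0.847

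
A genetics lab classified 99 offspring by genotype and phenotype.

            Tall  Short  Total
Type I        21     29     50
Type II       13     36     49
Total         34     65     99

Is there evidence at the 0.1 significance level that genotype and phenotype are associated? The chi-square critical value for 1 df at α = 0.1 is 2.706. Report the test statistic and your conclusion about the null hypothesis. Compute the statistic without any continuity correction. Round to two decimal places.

2.63; fail to reject H₀

Grand total N = 99.
Expected counts (row total × column total / N):
  Type I, Tall: 50×34/99 = 17.172
  Type I, Short: 50×65/99 = 32.828
  Type II, Tall: 49×34/99 = 16.828
  Type II, Short: 49×65/99 = 32.172
Contributions (O − E)²/E:
  (21 − 17.172)²/17.172 = 0.8533
  (29 − 32.828)²/32.828 = 0.4464
  (13 − 16.828)²/16.828 = 0.8708
  (36 − 32.172)²/32.172 = 0.4555
χ² = 0.8533 + 0.4464 + 0.8708 + 0.4555 = 2.63
df = (2−1)(2−1) = 1. Since 2.63 < 2.706, fail to reject the null hypothesis of independence at α = 0.1.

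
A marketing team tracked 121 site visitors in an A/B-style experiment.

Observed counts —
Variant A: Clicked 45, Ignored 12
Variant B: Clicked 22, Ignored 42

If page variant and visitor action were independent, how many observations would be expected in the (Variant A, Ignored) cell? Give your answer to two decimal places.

Row total (Variant A) = 57; column total (Ignored) = 54; grand total N = 121.
Expected count = (row total × column total) / N = 57 × 54 / 121 = 25.44.

25.44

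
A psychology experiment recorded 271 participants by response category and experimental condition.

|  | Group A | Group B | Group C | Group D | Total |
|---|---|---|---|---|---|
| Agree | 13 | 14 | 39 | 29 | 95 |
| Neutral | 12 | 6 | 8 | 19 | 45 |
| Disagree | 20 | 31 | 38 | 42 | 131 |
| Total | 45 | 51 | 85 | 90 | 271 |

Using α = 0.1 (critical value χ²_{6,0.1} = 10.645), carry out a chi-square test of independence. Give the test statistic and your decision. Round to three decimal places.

13.650; reject H₀

Grand total N = 271.
Expected counts (row total × column total / N):
  Agree, Group A: 95×45/271 = 15.7749
  Agree, Group B: 95×51/271 = 17.8782
  Agree, Group C: 95×85/271 = 29.7970
  Agree, Group D: 95×90/271 = 31.5498
  Neutral, Group A: 45×45/271 = 7.4723
  Neutral, Group B: 45×51/271 = 8.4686
  Neutral, Group C: 45×85/271 = 14.1144
  Neutral, Group D: 45×90/271 = 14.9446
  Disagree, Group A: 131×45/271 = 21.7528
  Disagree, Group B: 131×51/271 = 24.6531
  Disagree, Group C: 131×85/271 = 41.0886
  Disagree, Group D: 131×90/271 = 43.5055
Contributions (O − E)²/E:
  (13 − 15.7749)²/15.7749 = 0.4881
  (14 − 17.8782)²/17.8782 = 0.8413
  (39 − 29.7970)²/29.7970 = 2.8424
  (29 − 31.5498)²/31.5498 = 0.2061
  (12 − 7.4723)²/7.4723 = 2.7435
  (6 − 8.4686)²/8.4686 = 0.7196
  (8 − 14.1144)²/14.1144 = 2.6488
  (19 − 14.9446)²/14.9446 = 1.1005
  (20 − 21.7528)²/21.7528 = 0.1412
  (31 − 24.6531)²/24.6531 = 1.6340
  (38 − 41.0886)²/41.0886 = 0.2322
  (42 − 43.5055)²/43.5055 = 0.0521
χ² = 0.4881 + 0.8413 + 2.8424 + 0.2061 + 2.7435 + 0.7196 + 2.6488 + 1.1005 + 0.1412 + 1.6340 + 0.2322 + 0.0521 = 13.650
df = (3−1)(4−1) = 6. Since 13.650 > 10.645, reject the null hypothesis of independence at α = 0.1.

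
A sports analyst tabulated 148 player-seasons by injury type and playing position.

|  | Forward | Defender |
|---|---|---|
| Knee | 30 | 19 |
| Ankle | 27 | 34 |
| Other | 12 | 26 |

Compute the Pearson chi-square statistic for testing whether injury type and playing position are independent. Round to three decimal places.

Row totals: 49, 61, 38. Column totals: 69, 79. Grand total N = 148.
Expected counts (row total × column total / N):
  Knee, Forward: 49×69/148 = 22.8446
  Knee, Defender: 49×79/148 = 26.1554
  Ankle, Forward: 61×69/148 = 28.4392
  Ankle, Defender: 61×79/148 = 32.5608
  Other, Forward: 38×69/148 = 17.7162
  Other, Defender: 38×79/148 = 20.2838
Contributions (O − E)²/E:
  (30 − 22.8446)²/22.8446 = 2.2412
  (19 − 26.1554)²/26.1554 = 1.9575
  (27 − 28.4392)²/28.4392 = 0.0728
  (34 − 32.5608)²/32.5608 = 0.0636
  (12 − 17.7162)²/17.7162 = 1.8444
  (26 − 20.2838)²/20.2838 = 1.6109
χ² = 2.2412 + 1.9575 + 0.0728 + 0.0636 + 1.8444 + 1.6109 = 7.790

7.790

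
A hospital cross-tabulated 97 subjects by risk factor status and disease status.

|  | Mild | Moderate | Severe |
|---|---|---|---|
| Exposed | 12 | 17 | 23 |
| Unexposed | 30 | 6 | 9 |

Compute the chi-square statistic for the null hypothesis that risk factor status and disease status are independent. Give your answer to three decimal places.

Row totals: 52, 45. Column totals: 42, 23, 32. Grand total N = 97.
Expected counts (row total × column total / N):
  Exposed, Mild: 52×42/97 = 22.51546
  Exposed, Moderate: 52×23/97 = 12.32990
  Exposed, Severe: 52×32/97 = 17.15464
  Unexposed, Mild: 45×42/97 = 19.48454
  Unexposed, Moderate: 45×23/97 = 10.67010
  Unexposed, Severe: 45×32/97 = 14.84536
Contributions (O − E)²/E:
  (12 − 22.51546)²/22.51546 = 4.9111
  (17 − 12.32990)²/12.32990 = 1.7689
  (23 − 17.15464)²/17.15464 = 1.9918
  (30 − 19.48454)²/19.48454 = 5.6750
  (6 − 10.67010)²/10.67010 = 2.0440
  (9 − 14.84536)²/14.84536 = 2.3016
χ² = 4.9111 + 1.7689 + 1.9918 + 5.6750 + 2.0440 + 2.3016 = 18.692

18.692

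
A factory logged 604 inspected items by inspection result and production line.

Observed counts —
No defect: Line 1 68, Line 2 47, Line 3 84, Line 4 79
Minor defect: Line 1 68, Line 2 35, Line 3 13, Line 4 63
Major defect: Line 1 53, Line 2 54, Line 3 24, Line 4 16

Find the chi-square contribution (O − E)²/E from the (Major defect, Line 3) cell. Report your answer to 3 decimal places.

Row total (Major defect) = 147; column total (Line 3) = 121; N = 604.
Expected count E = 147 × 121 / 604 = 29.4487.
Contribution = (O − E)²/E = (24 − 29.4487)² / 29.4487 = 1.008.

1.008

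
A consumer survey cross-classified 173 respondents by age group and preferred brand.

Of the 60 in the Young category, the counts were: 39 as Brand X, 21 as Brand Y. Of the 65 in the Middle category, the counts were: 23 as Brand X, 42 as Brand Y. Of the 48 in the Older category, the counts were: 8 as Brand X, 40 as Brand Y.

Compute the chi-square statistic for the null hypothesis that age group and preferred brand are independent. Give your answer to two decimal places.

Row totals: 60, 65, 48. Column totals: 70, 103. Grand total N = 173.
Expected counts (row total × column total / N):
  Young, Brand X: 60×70/173 = 24.2775
  Young, Brand Y: 60×103/173 = 35.7225
  Middle, Brand X: 65×70/173 = 26.3006
  Middle, Brand Y: 65×103/173 = 38.6994
  Older, Brand X: 48×70/173 = 19.4220
  Older, Brand Y: 48×103/173 = 28.5780
Contributions (O − E)²/E:
  (39 − 24.2775)²/24.2775 = 8.9281
  (21 − 35.7225)²/35.7225 = 6.0677
  (23 − 26.3006)²/26.3006 = 0.4142
  (42 − 38.6994)²/38.6994 = 0.2815
  (8 − 19.4220)²/19.4220 = 6.7172
  (40 − 28.5780)²/28.5780 = 4.5651
χ² = 8.9281 + 6.0677 + 0.4142 + 0.2815 + 6.7172 + 4.5651 = 26.97

26.97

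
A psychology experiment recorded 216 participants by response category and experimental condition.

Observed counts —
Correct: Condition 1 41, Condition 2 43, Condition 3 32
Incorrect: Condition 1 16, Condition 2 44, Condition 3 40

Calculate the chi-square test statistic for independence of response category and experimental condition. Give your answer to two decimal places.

Row totals: 116, 100. Column totals: 57, 87, 72. Grand total N = 216.
Expected counts (row total × column total / N):
  Correct, Condition 1: 116×57/216 = 30.611
  Correct, Condition 2: 116×87/216 = 46.722
  Correct, Condition 3: 116×72/216 = 38.667
  Incorrect, Condition 1: 100×57/216 = 26.389
  Incorrect, Condition 2: 100×87/216 = 40.278
  Incorrect, Condition 3: 100×72/216 = 33.333
Contributions (O − E)²/E:
  (41 − 30.611)²/30.611 = 3.5259
  (43 − 46.722)²/46.722 = 0.2965
  (32 − 38.667)²/38.667 = 1.1495
  (16 − 26.389)²/26.389 = 4.0900
  (44 − 40.278)²/40.278 = 0.3439
  (40 − 33.333)²/33.333 = 1.3335
χ² = 3.5259 + 0.2965 + 1.1495 + 4.0900 + 0.3439 + 1.3335 = 10.74

10.74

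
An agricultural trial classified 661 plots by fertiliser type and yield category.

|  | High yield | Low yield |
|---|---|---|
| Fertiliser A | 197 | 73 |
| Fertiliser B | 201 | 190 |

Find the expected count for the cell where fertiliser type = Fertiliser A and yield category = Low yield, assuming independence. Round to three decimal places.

107.428

Row total (Fertiliser A) = 270; column total (Low yield) = 263; grand total N = 661.
Expected count = (row total × column total) / N = 270 × 263 / 661 = 107.428.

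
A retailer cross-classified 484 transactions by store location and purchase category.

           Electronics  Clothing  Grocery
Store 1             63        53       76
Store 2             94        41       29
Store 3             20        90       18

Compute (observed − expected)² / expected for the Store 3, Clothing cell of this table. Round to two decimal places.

Row total (Store 3) = 128; column total (Clothing) = 184; N = 484.
Expected count E = 128 × 184 / 484 = 48.661.
Contribution = (O − E)²/E = (90 − 48.661)² / 48.661 = 35.12.

35.12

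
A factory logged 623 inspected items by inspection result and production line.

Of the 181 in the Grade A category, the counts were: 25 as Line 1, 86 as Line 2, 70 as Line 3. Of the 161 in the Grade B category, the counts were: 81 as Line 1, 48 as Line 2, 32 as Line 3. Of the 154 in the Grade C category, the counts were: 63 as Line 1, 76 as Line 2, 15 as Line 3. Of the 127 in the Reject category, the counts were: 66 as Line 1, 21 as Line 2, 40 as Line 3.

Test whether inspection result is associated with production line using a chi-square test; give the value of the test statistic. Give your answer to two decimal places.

101.21

Row totals: 181, 161, 154, 127. Column totals: 235, 231, 157. Grand total N = 623.
Expected counts (row total × column total / N):
  Grade A, Line 1: 181×235/623 = 68.2745
  Grade A, Line 2: 181×231/623 = 67.1124
  Grade A, Line 3: 181×157/623 = 45.6132
  Grade B, Line 1: 161×235/623 = 60.7303
  Grade B, Line 2: 161×231/623 = 59.6966
  Grade B, Line 3: 161×157/623 = 40.5730
  Grade C, Line 1: 154×235/623 = 58.0899
  Grade C, Line 2: 154×231/623 = 57.1011
  Grade C, Line 3: 154×157/623 = 38.8090
  Reject, Line 1: 127×235/623 = 47.9053
  Reject, Line 2: 127×231/623 = 47.0899
  Reject, Line 3: 127×157/623 = 32.0048
Contributions (O − E)²/E:
  (25 − 68.2745)²/68.2745 = 27.4287
  (86 − 67.1124)²/67.1124 = 5.3156
  (70 − 45.6132)²/45.6132 = 13.0382
  (81 − 60.7303)²/60.7303 = 6.7653
  (48 − 59.6966)²/59.6966 = 2.2918
  (32 − 40.5730)²/40.5730 = 1.8115
  (63 − 58.0899)²/58.0899 = 0.4150
  (76 − 57.1011)²/57.1011 = 6.2550
  (15 − 38.8090)²/38.8090 = 14.6066
  (66 − 47.9053)²/47.9053 = 6.8347
  (21 − 47.0899)²/47.0899 = 14.4550
  (40 − 32.0048)²/32.0048 = 1.9973
χ² = 27.4287 + 5.3156 + 13.0382 + 6.7653 + 2.2918 + 1.8115 + 0.4150 + 6.2550 + 14.6066 + 6.8347 + 14.4550 + 1.9973 = 101.21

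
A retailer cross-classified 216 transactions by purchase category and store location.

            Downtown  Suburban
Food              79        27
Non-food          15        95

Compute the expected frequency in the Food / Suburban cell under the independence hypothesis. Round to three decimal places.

59.870

Row total (Food) = 106; column total (Suburban) = 122; grand total N = 216.
Expected count = (row total × column total) / N = 106 × 122 / 216 = 59.870.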